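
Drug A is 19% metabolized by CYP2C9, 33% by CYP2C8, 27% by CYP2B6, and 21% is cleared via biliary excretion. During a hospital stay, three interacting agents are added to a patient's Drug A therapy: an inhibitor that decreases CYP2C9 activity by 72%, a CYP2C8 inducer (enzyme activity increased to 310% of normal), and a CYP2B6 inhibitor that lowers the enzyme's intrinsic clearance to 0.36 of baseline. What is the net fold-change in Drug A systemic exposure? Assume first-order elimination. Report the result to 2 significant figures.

The CYP2C9 pathway (19% of clearance) is reduced to 0.28× activity: 0.19 × 0.28 = 0.0532.
The CYP2C8 pathway (33% of clearance) is boosted to 3.1× activity: 0.33 × 3.1 = 1.023.
The CYP2B6 pathway (27% of clearance) is reduced to 0.36× activity: 0.27 × 0.36 = 0.0972.
The remaining 21% of clearance is unaffected.
CL_new/CL_old = 0.0532 + 1.023 + 0.0972 + 0.21 = 1.3834.
Net systemic exposure ratio = 1 / 1.3834 = 0.72.

0.72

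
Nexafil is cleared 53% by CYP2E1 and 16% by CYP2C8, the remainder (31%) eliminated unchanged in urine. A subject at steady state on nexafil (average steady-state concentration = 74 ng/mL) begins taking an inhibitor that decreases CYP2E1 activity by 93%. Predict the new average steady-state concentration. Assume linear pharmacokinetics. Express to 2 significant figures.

1.5 × 10² ng/mL

CYP2E1: 0.53 × 0.07 = 0.0371
CYP2C8: 0.16 (unchanged)
Other: 0.31 (unchanged)
New clearance relative to baseline: 0.0371 + 0.16 + 0.31 = 0.5071.
New average steady-state concentration = baseline ÷ relative clearance = 74 / 0.5071 = 1.5 × 10² ng/mL.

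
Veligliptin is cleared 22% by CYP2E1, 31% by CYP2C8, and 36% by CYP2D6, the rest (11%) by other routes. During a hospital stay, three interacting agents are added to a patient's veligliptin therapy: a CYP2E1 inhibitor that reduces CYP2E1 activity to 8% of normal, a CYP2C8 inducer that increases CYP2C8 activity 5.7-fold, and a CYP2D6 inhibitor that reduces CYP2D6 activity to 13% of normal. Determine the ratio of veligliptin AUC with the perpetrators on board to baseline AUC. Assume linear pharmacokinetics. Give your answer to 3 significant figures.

0.515

The CYP2E1 pathway (22% of clearance) is reduced to 0.08× activity: 0.22 × 0.08 = 0.0176.
The CYP2C8 pathway (31% of clearance) increases to 5.7× activity: 0.31 × 5.7 = 1.767.
The CYP2D6 pathway (36% of clearance) drops to 0.13× activity: 0.36 × 0.13 = 0.0468.
Non-CYP routes (11%) are unchanged.
New clearance relative to baseline: 0.0176 + 1.767 + 0.0468 + 0.11 = 1.9414.
AUC ∝ 1/CL: fold-change = 1 / 1.9414 = 0.515.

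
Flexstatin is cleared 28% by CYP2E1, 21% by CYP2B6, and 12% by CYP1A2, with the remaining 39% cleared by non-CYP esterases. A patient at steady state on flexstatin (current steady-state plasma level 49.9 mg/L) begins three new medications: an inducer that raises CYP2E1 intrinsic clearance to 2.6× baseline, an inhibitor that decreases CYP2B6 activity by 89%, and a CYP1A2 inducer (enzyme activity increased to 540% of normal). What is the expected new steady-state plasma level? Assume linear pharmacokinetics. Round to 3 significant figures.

27.9 mg/L

The CYP2E1 pathway (28% of clearance) is boosted to 2.6× activity: 0.28 × 2.6 = 0.728.
The CYP2B6 pathway (21% of clearance) is reduced to 0.11× activity: 0.21 × 0.11 = 0.0231.
The CYP1A2 pathway (12% of clearance) is boosted to 5.4× activity: 0.12 × 5.4 = 0.648.
Non-CYP routes (39%) are unchanged.
Relative clearance = 0.728 + 0.0231 + 0.648 + 0.39 = 1.7891.
New steady-state plasma level = 49.9 / 1.7891 = 27.9 mg/L (concentration scales inversely with clearance).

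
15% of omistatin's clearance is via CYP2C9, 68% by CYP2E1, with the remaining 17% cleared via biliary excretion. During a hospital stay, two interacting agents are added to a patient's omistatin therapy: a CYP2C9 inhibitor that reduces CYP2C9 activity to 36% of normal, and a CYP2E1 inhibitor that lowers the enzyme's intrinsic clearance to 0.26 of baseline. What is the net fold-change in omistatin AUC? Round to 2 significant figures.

2.5

The CYP2C9 pathway (15% of clearance) drops to 0.36× activity: 0.15 × 0.36 = 0.054.
The CYP2E1 pathway (68% of clearance) drops to 0.26× activity: 0.68 × 0.26 = 0.1768.
The remaining 17% of clearance is unaffected.
CL_new/CL_old = 0.054 + 0.1768 + 0.17 = 0.4008.
Net AUC ratio = 1 / 0.4008 = 2.5.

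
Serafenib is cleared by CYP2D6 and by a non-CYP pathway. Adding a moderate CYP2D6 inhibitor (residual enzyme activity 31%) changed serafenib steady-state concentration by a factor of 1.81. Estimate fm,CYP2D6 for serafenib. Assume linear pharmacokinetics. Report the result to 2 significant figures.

CL'/CL = 1 / 1.81 = 0.5525
0.31·fm + (1 − fm) = 0.5525
fm = (0.5525 − 1) / (0.31 − 1) = 0.65

0.65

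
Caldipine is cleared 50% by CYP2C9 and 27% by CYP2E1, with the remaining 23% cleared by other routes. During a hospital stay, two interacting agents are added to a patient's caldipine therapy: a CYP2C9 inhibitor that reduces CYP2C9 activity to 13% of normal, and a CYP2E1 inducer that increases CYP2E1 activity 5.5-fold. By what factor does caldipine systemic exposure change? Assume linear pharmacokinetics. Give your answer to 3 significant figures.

CYP2C9: 0.5 × 0.13 = 0.065
CYP2E1: 0.27 × 5.5 = 1.485
Other: 0.23 (unchanged)
CL_new/CL_old = 0.065 + 1.485 + 0.23 = 1.78.
Systemic exposure ∝ 1/CL: fold-change = 1 / 1.78 = 0.562.

0.562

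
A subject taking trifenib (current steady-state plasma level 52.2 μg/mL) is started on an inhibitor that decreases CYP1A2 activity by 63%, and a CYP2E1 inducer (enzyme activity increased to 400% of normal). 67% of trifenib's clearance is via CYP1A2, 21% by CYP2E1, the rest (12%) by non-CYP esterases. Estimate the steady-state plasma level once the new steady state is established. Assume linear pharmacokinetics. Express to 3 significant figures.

43.2 μg/mL

The CYP1A2 pathway (67% of clearance) drops to 0.37× activity: 0.67 × 0.37 = 0.2479.
The CYP2E1 pathway (21% of clearance) rises to 4× activity: 0.21 × 4 = 0.84.
Non-CYP routes (12%) are unchanged.
CL_new/CL_old = 0.2479 + 0.84 + 0.12 = 1.2079.
Dividing the baseline by the relative clearance: 52.2 / 1.2079 = 43.2 μg/mL.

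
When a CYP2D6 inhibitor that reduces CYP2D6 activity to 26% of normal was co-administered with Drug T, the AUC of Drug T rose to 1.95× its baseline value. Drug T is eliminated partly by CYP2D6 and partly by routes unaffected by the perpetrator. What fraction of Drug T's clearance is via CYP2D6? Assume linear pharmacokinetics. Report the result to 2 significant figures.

0.66

Write x for the fraction cleared via CYP2D6. The observed AUC change means clearance fell to 1/1.95 = 0.5128 of baseline.
Only the CYP2D6 route changed, so 0.5128 = x·0.26 + (1 − x), giving x = 0.66.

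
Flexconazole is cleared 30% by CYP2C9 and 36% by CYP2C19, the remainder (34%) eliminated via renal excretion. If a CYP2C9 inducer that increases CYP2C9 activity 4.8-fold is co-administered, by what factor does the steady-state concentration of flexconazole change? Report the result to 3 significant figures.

0.467

The CYP2C9 pathway (30% of clearance) is boosted to 4.8× activity: 0.3 × 4.8 = 1.44.
CYP2C19 (36%) and the residual 34% are unaffected.
New clearance relative to baseline: 1.44 + 0.36 + 0.34 = 2.14.
Steady-state concentration is inversely proportional to clearance, so the fold-change is 1 / 2.14 = 0.467.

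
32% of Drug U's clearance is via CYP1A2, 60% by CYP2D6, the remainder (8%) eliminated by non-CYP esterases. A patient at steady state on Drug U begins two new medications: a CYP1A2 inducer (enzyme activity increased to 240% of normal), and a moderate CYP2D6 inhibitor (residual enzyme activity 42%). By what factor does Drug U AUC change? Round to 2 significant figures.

The CYP1A2 pathway (32% of clearance) is boosted to 2.4× activity: 0.32 × 2.4 = 0.768.
The CYP2D6 pathway (60% of clearance) falls to 0.42× activity: 0.6 × 0.42 = 0.252.
The remaining 8% of clearance is unaffected.
CL_new/CL_old = 0.768 + 0.252 + 0.08 = 1.1.
AUC ∝ 1/CL: fold-change = 1 / 1.1 = 0.91.

0.91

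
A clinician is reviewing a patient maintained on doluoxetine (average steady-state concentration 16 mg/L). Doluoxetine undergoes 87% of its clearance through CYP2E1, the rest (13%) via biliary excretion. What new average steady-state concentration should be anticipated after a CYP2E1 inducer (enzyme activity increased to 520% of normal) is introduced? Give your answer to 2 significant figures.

3.4 mg/L

The CYP2E1 pathway (87% of clearance) rises to 5.2× activity: 0.87 × 5.2 = 4.524.
Non-CYP routes (13%) are unchanged.
Relative clearance = 4.524 + 0.13 = 4.654.
Average steady-state concentration ∝ 1/CL, so new value = 16 / 4.654 = 3.4 mg/L.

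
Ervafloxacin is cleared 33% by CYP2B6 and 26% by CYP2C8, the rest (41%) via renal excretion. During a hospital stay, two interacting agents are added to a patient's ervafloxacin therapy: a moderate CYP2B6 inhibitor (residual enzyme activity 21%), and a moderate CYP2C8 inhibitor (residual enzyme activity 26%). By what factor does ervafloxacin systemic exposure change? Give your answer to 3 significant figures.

1.83

The CYP2B6 pathway (33% of clearance) is reduced to 0.21× activity: 0.33 × 0.21 = 0.0693.
The CYP2C8 pathway (26% of clearance) falls to 0.26× activity: 0.26 × 0.26 = 0.0676.
The remaining 41% of clearance is unaffected.
New clearance relative to baseline: 0.0693 + 0.0676 + 0.41 = 0.5469.
Systemic exposure ∝ 1/CL: fold-change = 1 / 0.5469 = 1.83.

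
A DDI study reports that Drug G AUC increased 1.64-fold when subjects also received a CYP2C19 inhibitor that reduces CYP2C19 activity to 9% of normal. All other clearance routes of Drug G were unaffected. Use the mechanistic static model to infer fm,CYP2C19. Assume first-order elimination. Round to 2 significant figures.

0.43

CL'/CL = 1 / 1.64 = 0.6098
0.09·fm + (1 − fm) = 0.6098
fm = (0.6098 − 1) / (0.09 − 1) = 0.43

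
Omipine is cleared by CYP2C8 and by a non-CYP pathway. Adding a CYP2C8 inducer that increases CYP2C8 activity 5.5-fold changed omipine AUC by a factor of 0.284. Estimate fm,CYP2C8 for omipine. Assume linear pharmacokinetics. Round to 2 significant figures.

0.56

Write x for the fraction cleared via CYP2C8. The observed AUC change means clearance rose to 1/0.284 = 3.521 of baseline.
Setting x·5.5 + (1 − x) = 3.521 and solving: x = (3.521 − 1)/(5.5 − 1) = 0.56.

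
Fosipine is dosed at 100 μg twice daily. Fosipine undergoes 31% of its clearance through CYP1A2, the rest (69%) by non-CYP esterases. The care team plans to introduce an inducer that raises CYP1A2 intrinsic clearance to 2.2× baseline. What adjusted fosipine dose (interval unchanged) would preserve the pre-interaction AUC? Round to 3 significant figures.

CYP1A2: 0.31 × 2.2 = 0.682
Other: 0.69 (unchanged)
Relative clearance = 0.682 + 0.69 = 1.372.
To maintain the same steady-state level, dose must scale with clearance: new dose = 100 × 1.372 = 137 μg.

137 μg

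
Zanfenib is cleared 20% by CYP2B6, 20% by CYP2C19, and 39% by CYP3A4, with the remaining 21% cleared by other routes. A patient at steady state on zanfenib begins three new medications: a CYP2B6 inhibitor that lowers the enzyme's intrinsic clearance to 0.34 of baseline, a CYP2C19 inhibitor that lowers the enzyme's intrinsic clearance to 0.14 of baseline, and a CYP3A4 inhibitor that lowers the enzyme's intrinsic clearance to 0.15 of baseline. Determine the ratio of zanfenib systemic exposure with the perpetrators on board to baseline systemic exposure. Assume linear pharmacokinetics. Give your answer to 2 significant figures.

The CYP2B6 pathway (20% of clearance) falls to 0.34× activity: 0.2 × 0.34 = 0.068.
The CYP2C19 pathway (20% of clearance) falls to 0.14× activity: 0.2 × 0.14 = 0.028.
The CYP3A4 pathway (39% of clearance) is reduced to 0.15× activity: 0.39 × 0.15 = 0.0585.
Non-CYP routes (21%) are unchanged.
New clearance relative to baseline: 0.068 + 0.028 + 0.0585 + 0.21 = 0.3645.
Net systemic exposure ratio = 1 / 0.3645 = 2.7.

2.7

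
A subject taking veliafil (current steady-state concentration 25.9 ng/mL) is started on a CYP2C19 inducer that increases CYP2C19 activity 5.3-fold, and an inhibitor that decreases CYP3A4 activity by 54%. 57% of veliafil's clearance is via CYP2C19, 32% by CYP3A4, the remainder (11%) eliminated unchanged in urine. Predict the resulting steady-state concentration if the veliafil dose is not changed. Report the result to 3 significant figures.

7.90 ng/mL

CYP2C19: 0.57 × 5.3 = 3.021
CYP3A4: 0.32 × 0.46 = 0.1472
Other: 0.11 (unchanged)
CL_new/CL_old = 3.021 + 0.1472 + 0.11 = 3.2782.
New steady-state concentration = 25.9 / 3.2782 = 7.90 ng/mL (concentration scales inversely with clearance).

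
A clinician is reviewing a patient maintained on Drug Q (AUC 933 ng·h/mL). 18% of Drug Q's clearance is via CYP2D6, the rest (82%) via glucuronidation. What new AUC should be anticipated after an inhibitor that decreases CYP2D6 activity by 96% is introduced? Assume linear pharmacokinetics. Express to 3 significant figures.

1.13 × 10³ ng·h/mL

The CYP2D6 pathway (18% of clearance) drops to 0.04× activity: 0.18 × 0.04 = 0.0072.
Non-CYP routes (82%) are unchanged.
New clearance relative to baseline: 0.0072 + 0.82 = 0.8272.
New AUC = baseline ÷ relative clearance = 933 / 0.8272 = 1.13 × 10³ ng·h/mL.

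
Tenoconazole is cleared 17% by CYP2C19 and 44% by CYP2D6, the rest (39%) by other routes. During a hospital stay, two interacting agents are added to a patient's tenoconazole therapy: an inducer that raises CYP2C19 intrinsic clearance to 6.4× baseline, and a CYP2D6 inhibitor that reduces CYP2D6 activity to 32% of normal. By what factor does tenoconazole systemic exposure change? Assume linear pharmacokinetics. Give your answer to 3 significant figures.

0.618

The CYP2C19 pathway (17% of clearance) rises to 6.4× activity: 0.17 × 6.4 = 1.088.
The CYP2D6 pathway (44% of clearance) is reduced to 0.32× activity: 0.44 × 0.32 = 0.1408.
Non-CYP routes (39%) are unchanged.
Relative clearance = 1.088 + 0.1408 + 0.39 = 1.6188.
Net systemic exposure ratio = 1 / 1.6188 = 0.618.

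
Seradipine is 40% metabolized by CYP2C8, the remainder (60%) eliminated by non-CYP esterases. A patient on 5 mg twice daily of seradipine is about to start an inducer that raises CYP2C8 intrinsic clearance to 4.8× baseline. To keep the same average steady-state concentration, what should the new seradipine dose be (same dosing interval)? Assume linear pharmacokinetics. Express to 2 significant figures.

13 mg

The CYP2C8 pathway (40% of clearance) increases to 4.8× activity: 0.4 × 4.8 = 1.92.
The remaining 60% of clearance is unaffected.
New clearance relative to baseline: 1.92 + 0.6 = 2.52.
Exposure is unchanged when dose changes in proportion to clearance. New dose = 5 mg × 2.52 = 13 mg.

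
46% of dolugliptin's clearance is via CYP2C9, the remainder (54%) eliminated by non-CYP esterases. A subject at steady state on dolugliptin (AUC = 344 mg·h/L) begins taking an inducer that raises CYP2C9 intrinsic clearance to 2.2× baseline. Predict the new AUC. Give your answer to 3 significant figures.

222 mg·h/L

The CYP2C9 pathway (46% of clearance) is boosted to 2.2× activity: 0.46 × 2.2 = 1.012.
Non-CYP routes (54%) are unchanged.
CL_new/CL_old = 1.012 + 0.54 = 1.552.
AUC ∝ 1/CL, so new value = 344 / 1.552 = 222 mg·h/L.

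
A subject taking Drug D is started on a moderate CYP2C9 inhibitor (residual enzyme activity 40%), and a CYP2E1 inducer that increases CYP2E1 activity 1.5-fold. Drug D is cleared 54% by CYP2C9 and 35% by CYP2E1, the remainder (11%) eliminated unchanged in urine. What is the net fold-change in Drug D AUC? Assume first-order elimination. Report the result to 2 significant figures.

1.2

CYP2C9: 0.54 × 0.4 = 0.216
CYP2E1: 0.35 × 1.5 = 0.525
Other: 0.11 (unchanged)
CL_new/CL_old = 0.216 + 0.525 + 0.11 = 0.851.
AUC ∝ 1/CL: fold-change = 1 / 0.851 = 1.2.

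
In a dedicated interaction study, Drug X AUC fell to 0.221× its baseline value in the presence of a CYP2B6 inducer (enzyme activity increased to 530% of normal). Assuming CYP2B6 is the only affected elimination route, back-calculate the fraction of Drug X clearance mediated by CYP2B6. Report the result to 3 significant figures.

Write x for the fraction cleared via CYP2B6. The observed AUC change means clearance rose to 1/0.221 = 4.525 of baseline.
Setting x·5.3 + (1 − x) = 4.525 and solving: x = (4.525 − 1)/(5.3 − 1) = 0.820.

0.820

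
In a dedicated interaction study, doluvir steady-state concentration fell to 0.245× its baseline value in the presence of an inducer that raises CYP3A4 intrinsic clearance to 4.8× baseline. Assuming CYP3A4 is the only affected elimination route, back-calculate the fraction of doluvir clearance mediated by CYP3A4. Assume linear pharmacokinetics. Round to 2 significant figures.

Write x for the fraction cleared via CYP3A4. The observed steady-state concentration change means clearance rose to 1/0.245 = 4.082 of baseline.
Only the CYP3A4 route changed, so 4.082 = x·4.8 + (1 − x), giving x = 0.81.

0.81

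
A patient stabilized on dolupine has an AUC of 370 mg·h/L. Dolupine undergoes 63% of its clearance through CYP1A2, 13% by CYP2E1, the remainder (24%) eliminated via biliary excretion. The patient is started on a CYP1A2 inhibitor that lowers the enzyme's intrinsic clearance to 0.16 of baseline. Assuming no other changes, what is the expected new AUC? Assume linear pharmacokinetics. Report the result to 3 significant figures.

786 mg·h/L

The CYP1A2 pathway (63% of clearance) falls to 0.16× activity: 0.63 × 0.16 = 0.1008.
CYP2E1 (13%) and the residual 24% are unaffected.
New clearance relative to baseline: 0.1008 + 0.13 + 0.24 = 0.4708.
With dosing unchanged, AUC scales as 1/CL: 370 / 0.4708 = 786 mg·h/L.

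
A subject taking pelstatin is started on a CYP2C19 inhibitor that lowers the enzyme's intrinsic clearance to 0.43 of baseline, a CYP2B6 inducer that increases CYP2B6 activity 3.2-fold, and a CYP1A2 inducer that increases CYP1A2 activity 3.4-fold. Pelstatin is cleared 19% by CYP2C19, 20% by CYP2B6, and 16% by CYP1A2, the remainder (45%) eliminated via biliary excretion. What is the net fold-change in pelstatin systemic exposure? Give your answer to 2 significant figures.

0.58

The CYP2C19 pathway (19% of clearance) falls to 0.43× activity: 0.19 × 0.43 = 0.0817.
The CYP2B6 pathway (20% of clearance) rises to 3.2× activity: 0.2 × 3.2 = 0.64.
The CYP1A2 pathway (16% of clearance) increases to 3.4× activity: 0.16 × 3.4 = 0.544.
Non-CYP routes (45%) are unchanged.
Relative clearance = 0.0817 + 0.64 + 0.544 + 0.45 = 1.7157.
Systemic exposure ∝ 1/CL: fold-change = 1 / 1.7157 = 0.58.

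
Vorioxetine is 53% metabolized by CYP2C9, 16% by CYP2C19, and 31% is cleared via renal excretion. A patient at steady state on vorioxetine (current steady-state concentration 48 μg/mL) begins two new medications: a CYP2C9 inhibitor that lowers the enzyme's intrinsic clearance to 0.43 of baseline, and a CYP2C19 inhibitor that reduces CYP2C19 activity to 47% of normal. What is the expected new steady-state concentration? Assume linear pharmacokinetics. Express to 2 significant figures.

The CYP2C9 pathway (53% of clearance) falls to 0.43× activity: 0.53 × 0.43 = 0.2279.
The CYP2C19 pathway (16% of clearance) is reduced to 0.47× activity: 0.16 × 0.47 = 0.0752.
Non-CYP routes (31%) are unchanged.
CL_new/CL_old = 0.2279 + 0.0752 + 0.31 = 0.6131.
Dividing the baseline by the relative clearance: 48 / 0.6131 = 78 μg/mL.

78 μg/mL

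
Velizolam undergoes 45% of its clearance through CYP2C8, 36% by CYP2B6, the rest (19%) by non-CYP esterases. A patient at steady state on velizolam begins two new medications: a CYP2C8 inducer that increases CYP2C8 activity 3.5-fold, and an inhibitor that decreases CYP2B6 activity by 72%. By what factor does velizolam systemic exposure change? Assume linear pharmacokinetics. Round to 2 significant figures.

The CYP2C8 pathway (45% of clearance) rises to 3.5× activity: 0.45 × 3.5 = 1.575.
The CYP2B6 pathway (36% of clearance) falls to 0.28× activity: 0.36 × 0.28 = 0.1008.
The remaining 19% of clearance is unaffected.
CL_new/CL_old = 1.575 + 0.1008 + 0.19 = 1.8658.
Because systemic exposure varies inversely with clearance, the combined effect is 1 / 1.8658 = 0.54.

0.54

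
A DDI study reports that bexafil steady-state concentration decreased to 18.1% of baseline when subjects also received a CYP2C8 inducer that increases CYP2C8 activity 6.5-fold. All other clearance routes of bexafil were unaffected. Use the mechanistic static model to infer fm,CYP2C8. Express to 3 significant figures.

0.823

Let fm be the CYP2C8 fraction. New clearance relative to baseline = fm × 6.5 + (1 − fm).
Steady-state concentration ratio = 1 / (new CL fraction), so new CL fraction = 1 / 0.181 = 5.525.
fm × 6.5 + 1 − fm = 5.525  ⇒  fm × (6.5 − 1) = 4.525  ⇒  fm = 0.823.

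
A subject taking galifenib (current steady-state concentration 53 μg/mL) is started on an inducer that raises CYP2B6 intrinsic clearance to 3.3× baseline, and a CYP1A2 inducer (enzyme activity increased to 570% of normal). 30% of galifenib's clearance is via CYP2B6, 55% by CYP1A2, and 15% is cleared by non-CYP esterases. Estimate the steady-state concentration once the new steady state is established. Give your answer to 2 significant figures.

CYP2B6: 0.3 × 3.3 = 0.99
CYP1A2: 0.55 × 5.7 = 3.135
Other: 0.15 (unchanged)
New clearance relative to baseline: 0.99 + 3.135 + 0.15 = 4.275.
New steady-state concentration = 53 / 4.275 = 12 μg/mL (concentration scales inversely with clearance).

12 μg/mL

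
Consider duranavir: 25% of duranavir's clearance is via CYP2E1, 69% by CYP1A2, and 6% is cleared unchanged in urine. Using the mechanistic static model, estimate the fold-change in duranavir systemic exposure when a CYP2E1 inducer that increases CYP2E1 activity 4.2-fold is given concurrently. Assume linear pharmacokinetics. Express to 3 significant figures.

0.556

The CYP2E1 pathway (25% of clearance) rises to 4.2× activity: 0.25 × 4.2 = 1.05.
CYP1A2 (69%) and the residual 6% are unaffected.
CL_new/CL_old = 1.05 + 0.69 + 0.06 = 1.8.
Since systemic exposure ∝ 1/CL, the ratio is 1 / 1.8 = 0.556.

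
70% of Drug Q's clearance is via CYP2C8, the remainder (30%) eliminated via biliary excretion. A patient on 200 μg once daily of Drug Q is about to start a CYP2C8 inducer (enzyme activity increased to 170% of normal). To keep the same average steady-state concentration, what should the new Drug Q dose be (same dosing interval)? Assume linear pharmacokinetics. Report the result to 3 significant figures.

298 μg

The CYP2C8 pathway (70% of clearance) rises to 1.7× activity: 0.7 × 1.7 = 1.19.
Non-CYP routes (30%) are unchanged.
Relative clearance = 1.19 + 0.3 = 1.49.
Css,avg = (dose rate)/CL, so holding Css fixed requires dose ∝ CL: 200 × 1.49 = 298 μg.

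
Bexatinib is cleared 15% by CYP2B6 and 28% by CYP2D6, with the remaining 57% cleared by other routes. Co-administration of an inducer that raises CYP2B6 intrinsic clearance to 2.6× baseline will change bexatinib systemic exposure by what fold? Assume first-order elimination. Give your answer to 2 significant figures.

0.81

The CYP2B6 pathway (15% of clearance) is boosted to 2.6× activity: 0.15 × 2.6 = 0.39.
CYP2D6 (28%) and the residual 57% are unaffected.
Relative clearance = 0.39 + 0.28 + 0.57 = 1.24.
Systemic exposure ratio = CL_old/CL_new = 1 / 1.24 = 0.81.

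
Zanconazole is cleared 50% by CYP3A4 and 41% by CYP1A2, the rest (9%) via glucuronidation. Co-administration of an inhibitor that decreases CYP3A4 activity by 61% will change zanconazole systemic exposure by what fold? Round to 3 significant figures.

The CYP3A4 pathway (50% of clearance) is reduced to 0.39× activity: 0.5 × 0.39 = 0.195.
CYP1A2 (41%) and the residual 9% are unaffected.
New clearance relative to baseline: 0.195 + 0.41 + 0.09 = 0.695.
Systemic exposure is inversely proportional to clearance, so the fold-change is 1 / 0.695 = 1.44.

1.44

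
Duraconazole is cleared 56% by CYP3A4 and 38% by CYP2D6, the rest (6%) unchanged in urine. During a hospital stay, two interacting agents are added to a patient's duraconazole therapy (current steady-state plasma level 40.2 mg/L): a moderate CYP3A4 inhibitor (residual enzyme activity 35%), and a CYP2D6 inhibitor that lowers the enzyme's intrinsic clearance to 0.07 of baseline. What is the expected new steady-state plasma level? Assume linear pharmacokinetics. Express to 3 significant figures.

142 mg/L

CYP3A4: 0.56 × 0.35 = 0.196
CYP2D6: 0.38 × 0.07 = 0.0266
Other: 0.06 (unchanged)
Relative clearance = 0.196 + 0.0266 + 0.06 = 0.2826.
Steady-state plasma level ∝ 1/CL: new value = 40.2 / 0.2826 = 142 mg/L.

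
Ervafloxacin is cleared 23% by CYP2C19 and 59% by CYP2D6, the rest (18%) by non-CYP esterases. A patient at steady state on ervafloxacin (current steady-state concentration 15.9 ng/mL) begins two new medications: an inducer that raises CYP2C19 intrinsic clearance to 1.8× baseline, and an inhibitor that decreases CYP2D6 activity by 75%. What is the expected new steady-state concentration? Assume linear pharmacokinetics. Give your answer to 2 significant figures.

The CYP2C19 pathway (23% of clearance) increases to 1.8× activity: 0.23 × 1.8 = 0.414.
The CYP2D6 pathway (59% of clearance) is reduced to 0.25× activity: 0.59 × 0.25 = 0.1475.
The remaining 18% of clearance is unaffected.
CL_new/CL_old = 0.414 + 0.1475 + 0.18 = 0.7415.
Dividing the baseline by the relative clearance: 15.9 / 0.7415 = 21 ng/mL.

21 ng/mL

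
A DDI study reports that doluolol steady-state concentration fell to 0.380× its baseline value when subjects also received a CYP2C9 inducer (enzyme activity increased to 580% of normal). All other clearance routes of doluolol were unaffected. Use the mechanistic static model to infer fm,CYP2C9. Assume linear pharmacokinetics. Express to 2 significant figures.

CL'/CL = 1 / 0.380 = 2.632
5.8·fm + (1 − fm) = 2.632
fm = (2.632 − 1) / (5.8 − 1) = 0.34

0.34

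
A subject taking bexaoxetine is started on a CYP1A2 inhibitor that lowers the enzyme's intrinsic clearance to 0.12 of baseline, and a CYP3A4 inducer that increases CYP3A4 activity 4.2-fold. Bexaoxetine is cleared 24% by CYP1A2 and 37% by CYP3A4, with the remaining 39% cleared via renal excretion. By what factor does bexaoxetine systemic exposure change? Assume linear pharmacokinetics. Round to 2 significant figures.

0.51

The CYP1A2 pathway (24% of clearance) drops to 0.12× activity: 0.24 × 0.12 = 0.0288.
The CYP3A4 pathway (37% of clearance) rises to 4.2× activity: 0.37 × 4.2 = 1.554.
Non-CYP routes (39%) are unchanged.
Relative clearance = 0.0288 + 1.554 + 0.39 = 1.9728.
Systemic exposure ∝ 1/CL: fold-change = 1 / 1.9728 = 0.51.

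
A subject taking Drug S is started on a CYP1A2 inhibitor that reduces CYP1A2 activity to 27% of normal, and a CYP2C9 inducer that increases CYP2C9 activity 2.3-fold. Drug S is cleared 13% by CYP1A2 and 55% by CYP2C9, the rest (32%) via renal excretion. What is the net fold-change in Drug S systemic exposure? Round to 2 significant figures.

The CYP1A2 pathway (13% of clearance) drops to 0.27× activity: 0.13 × 0.27 = 0.0351.
The CYP2C9 pathway (55% of clearance) increases to 2.3× activity: 0.55 × 2.3 = 1.265.
Non-CYP routes (32%) are unchanged.
New clearance relative to baseline: 0.0351 + 1.265 + 0.32 = 1.6201.
Systemic exposure ∝ 1/CL: fold-change = 1 / 1.6201 = 0.62.

0.62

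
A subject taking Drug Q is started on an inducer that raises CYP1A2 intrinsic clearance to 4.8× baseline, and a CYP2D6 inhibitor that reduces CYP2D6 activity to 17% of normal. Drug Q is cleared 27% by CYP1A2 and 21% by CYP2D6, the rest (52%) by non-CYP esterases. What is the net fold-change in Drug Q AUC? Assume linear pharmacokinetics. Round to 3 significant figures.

0.540

The CYP1A2 pathway (27% of clearance) increases to 4.8× activity: 0.27 × 4.8 = 1.296.
The CYP2D6 pathway (21% of clearance) falls to 0.17× activity: 0.21 × 0.17 = 0.0357.
The remaining 52% of clearance is unaffected.
New clearance relative to baseline: 1.296 + 0.0357 + 0.52 = 1.8517.
Net AUC ratio = 1 / 1.8517 = 0.540.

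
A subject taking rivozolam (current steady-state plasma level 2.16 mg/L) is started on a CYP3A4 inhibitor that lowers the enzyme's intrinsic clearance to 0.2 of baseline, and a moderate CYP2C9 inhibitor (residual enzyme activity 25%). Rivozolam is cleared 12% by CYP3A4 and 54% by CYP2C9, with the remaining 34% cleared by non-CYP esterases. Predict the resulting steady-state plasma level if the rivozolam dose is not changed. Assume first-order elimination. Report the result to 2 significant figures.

The CYP3A4 pathway (12% of clearance) falls to 0.2× activity: 0.12 × 0.2 = 0.024.
The CYP2C9 pathway (54% of clearance) falls to 0.25× activity: 0.54 × 0.25 = 0.135.
Non-CYP routes (34%) are unchanged.
CL_new/CL_old = 0.024 + 0.135 + 0.34 = 0.499.
New steady-state plasma level = 2.16 / 0.499 = 4.3 mg/L (concentration scales inversely with clearance).

4.3 mg/L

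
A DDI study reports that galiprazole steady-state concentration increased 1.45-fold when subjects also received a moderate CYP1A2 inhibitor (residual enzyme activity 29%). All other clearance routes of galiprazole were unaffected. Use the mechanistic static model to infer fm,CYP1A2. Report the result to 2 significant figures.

0.44

Let x = fm,CYP1A2. Because steady-state concentration ∝ 1/CL, relative clearance fell to 1/1.45 = 0.6897.
Only the CYP1A2 route changed, so 0.6897 = x·0.29 + (1 − x), giving x = 0.44.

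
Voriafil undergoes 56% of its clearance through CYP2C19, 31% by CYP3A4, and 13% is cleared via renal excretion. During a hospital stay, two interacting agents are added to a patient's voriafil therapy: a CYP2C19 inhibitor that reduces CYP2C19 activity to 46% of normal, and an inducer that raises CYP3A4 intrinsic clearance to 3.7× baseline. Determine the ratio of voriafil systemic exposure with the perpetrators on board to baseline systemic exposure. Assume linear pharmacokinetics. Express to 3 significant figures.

0.652

CYP2C19: 0.56 × 0.46 = 0.2576
CYP3A4: 0.31 × 3.7 = 1.147
Other: 0.13 (unchanged)
CL_new/CL_old = 0.2576 + 1.147 + 0.13 = 1.5346.
Because systemic exposure varies inversely with clearance, the combined effect is 1 / 1.5346 = 0.652.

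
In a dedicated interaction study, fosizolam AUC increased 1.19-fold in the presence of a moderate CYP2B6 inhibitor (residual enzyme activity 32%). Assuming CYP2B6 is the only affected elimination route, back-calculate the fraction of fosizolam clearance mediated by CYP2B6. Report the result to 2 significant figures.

CL'/CL = 1 / 1.19 = 0.8403
0.32·fm + (1 − fm) = 0.8403
fm = (0.8403 − 1) / (0.32 − 1) = 0.23

0.23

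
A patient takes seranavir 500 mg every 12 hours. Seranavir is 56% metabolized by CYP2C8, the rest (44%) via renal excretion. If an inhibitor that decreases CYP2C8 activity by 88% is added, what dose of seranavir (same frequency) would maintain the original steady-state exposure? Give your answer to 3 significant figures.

254 mg

CYP2C8: 0.56 × 0.12 = 0.0672
Other: 0.44 (unchanged)
Relative clearance = 0.0672 + 0.44 = 0.5072.
To maintain the same steady-state level, dose must scale with clearance: new dose = 500 × 0.5072 = 254 mg.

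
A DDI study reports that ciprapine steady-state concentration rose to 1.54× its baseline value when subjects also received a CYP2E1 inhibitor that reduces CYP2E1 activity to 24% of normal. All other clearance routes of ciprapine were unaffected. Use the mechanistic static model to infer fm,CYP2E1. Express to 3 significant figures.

Call the CYP2E1 fraction fm. After the interaction, CL_new/CL_old = fm × 0.24 + (1 − fm).
Steady-state concentration ratio = 1 / (new CL fraction), so new CL fraction = 1 / 1.54 = 0.6494.
fm × 0.24 + 1 − fm = 0.6494  ⇒  fm × (0.24 − 1) = −0.3506  ⇒  fm = 0.461.

0.461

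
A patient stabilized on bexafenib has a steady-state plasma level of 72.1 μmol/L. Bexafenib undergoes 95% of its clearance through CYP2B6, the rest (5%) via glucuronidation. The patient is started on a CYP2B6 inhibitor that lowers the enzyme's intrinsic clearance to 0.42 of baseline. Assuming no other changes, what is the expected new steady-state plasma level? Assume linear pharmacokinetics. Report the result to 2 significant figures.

1.6 × 10² μmol/L

CYP2B6: 0.95 × 0.42 = 0.399
Other: 0.05 (unchanged)
New clearance relative to baseline: 0.399 + 0.05 = 0.449.
Steady-state plasma level ∝ 1/CL, so new value = 72.1 / 0.449 = 1.6 × 10² μmol/L.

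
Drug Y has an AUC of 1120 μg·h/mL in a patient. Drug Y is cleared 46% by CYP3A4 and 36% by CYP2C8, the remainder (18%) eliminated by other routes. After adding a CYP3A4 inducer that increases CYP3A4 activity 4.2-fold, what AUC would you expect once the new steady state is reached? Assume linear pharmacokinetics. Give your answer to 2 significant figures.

CYP3A4: 0.46 × 4.2 = 1.932
CYP2C8: 0.36 (unchanged)
Other: 0.18 (unchanged)
New clearance relative to baseline: 1.932 + 0.36 + 0.18 = 2.472.
AUC ∝ 1/CL, so new value = 1120 / 2.472 = 4.5 × 10² μg·h/mL.

4.5 × 10² μg·h/mL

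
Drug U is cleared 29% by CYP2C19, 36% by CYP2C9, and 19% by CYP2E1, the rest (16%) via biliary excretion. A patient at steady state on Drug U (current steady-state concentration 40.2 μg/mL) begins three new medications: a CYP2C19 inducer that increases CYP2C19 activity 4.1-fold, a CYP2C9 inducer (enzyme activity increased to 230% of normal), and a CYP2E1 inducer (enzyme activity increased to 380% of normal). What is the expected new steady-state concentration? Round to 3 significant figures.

13.9 μg/mL

The CYP2C19 pathway (29% of clearance) increases to 4.1× activity: 0.29 × 4.1 = 1.189.
The CYP2C9 pathway (36% of clearance) increases to 2.3× activity: 0.36 × 2.3 = 0.828.
The CYP2E1 pathway (19% of clearance) rises to 3.8× activity: 0.19 × 3.8 = 0.722.
The remaining 16% of clearance is unaffected.
CL_new/CL_old = 1.189 + 0.828 + 0.722 + 0.16 = 2.899.
Dividing the baseline by the relative clearance: 40.2 / 2.899 = 13.9 μg/mL.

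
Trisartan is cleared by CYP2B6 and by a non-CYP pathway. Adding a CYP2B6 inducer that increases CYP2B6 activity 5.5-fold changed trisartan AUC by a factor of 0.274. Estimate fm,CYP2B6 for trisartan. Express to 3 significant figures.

Let x = fm,CYP2B6. Because AUC ∝ 1/CL, relative clearance rose to 1/0.274 = 3.65.
Only the CYP2B6 route changed, so 3.65 = x·5.5 + (1 − x), giving x = 0.589.

0.589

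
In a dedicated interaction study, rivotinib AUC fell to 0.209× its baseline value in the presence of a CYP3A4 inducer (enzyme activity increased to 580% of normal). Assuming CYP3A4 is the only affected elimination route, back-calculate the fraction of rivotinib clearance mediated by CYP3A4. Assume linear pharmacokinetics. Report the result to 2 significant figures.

0.79

CL'/CL = 1 / 0.209 = 4.785
5.8·fm + (1 − fm) = 4.785
fm = (4.785 − 1) / (5.8 − 1) = 0.79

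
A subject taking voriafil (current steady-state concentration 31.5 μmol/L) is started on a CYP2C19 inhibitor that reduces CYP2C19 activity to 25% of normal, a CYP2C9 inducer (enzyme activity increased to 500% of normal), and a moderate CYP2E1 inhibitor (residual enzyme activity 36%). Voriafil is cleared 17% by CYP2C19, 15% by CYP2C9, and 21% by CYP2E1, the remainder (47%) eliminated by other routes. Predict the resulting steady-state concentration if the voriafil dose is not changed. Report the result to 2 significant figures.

24 μmol/L

The CYP2C19 pathway (17% of clearance) falls to 0.25× activity: 0.17 × 0.25 = 0.0425.
The CYP2C9 pathway (15% of clearance) is boosted to 5× activity: 0.15 × 5 = 0.75.
The CYP2E1 pathway (21% of clearance) falls to 0.36× activity: 0.21 × 0.36 = 0.0756.
Non-CYP routes (47%) are unchanged.
CL_new/CL_old = 0.0425 + 0.75 + 0.0756 + 0.47 = 1.3381.
Steady-state concentration ∝ 1/CL: new value = 31.5 / 1.3381 = 24 μmol/L.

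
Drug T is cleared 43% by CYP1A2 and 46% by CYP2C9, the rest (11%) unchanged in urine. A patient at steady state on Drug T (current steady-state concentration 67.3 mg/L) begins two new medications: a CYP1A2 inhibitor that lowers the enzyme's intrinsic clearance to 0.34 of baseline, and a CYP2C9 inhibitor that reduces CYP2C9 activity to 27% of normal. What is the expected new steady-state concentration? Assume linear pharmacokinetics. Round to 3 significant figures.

The CYP1A2 pathway (43% of clearance) drops to 0.34× activity: 0.43 × 0.34 = 0.1462.
The CYP2C9 pathway (46% of clearance) drops to 0.27× activity: 0.46 × 0.27 = 0.1242.
Non-CYP routes (11%) are unchanged.
CL_new/CL_old = 0.1462 + 0.1242 + 0.11 = 0.3804.
New steady-state concentration = 67.3 / 0.3804 = 177 mg/L (concentration scales inversely with clearance).

177 mg/L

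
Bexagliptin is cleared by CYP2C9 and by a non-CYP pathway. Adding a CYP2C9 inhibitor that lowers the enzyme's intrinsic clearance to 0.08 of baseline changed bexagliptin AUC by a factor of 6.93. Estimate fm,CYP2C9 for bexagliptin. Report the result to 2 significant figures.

0.93

CL'/CL = 1 / 6.93 = 0.1443
0.08·fm + (1 − fm) = 0.1443
fm = (0.1443 − 1) / (0.08 − 1) = 0.93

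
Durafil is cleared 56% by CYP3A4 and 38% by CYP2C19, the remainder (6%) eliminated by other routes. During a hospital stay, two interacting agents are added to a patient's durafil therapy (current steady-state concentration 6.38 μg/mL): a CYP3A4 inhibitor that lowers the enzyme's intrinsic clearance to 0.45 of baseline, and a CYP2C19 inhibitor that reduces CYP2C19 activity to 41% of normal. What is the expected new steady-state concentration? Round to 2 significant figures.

14 μg/mL

The CYP3A4 pathway (56% of clearance) is reduced to 0.45× activity: 0.56 × 0.45 = 0.252.
The CYP2C19 pathway (38% of clearance) drops to 0.41× activity: 0.38 × 0.41 = 0.1558.
Non-CYP routes (6%) are unchanged.
CL_new/CL_old = 0.252 + 0.1558 + 0.06 = 0.4678.
Dividing the baseline by the relative clearance: 6.38 / 0.4678 = 14 μg/mL.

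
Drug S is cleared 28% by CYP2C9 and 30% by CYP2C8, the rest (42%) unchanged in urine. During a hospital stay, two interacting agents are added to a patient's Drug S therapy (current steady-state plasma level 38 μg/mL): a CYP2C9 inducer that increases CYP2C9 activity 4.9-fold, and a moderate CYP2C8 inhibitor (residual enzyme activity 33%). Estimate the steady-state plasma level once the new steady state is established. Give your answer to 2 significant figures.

The CYP2C9 pathway (28% of clearance) rises to 4.9× activity: 0.28 × 4.9 = 1.372.
The CYP2C8 pathway (30% of clearance) drops to 0.33× activity: 0.3 × 0.33 = 0.099.
The remaining 42% of clearance is unaffected.
CL_new/CL_old = 1.372 + 0.099 + 0.42 = 1.891.
New steady-state plasma level = 38 / 1.891 = 20 μg/mL (concentration scales inversely with clearance).

20 μg/mL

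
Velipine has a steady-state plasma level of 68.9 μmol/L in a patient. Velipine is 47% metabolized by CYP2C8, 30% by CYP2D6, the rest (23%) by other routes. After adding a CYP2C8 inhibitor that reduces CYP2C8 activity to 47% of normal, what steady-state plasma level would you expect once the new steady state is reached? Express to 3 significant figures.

The CYP2C8 pathway (47% of clearance) is reduced to 0.47× activity: 0.47 × 0.47 = 0.2209.
CYP2D6 (30%) and the residual 23% are unaffected.
Relative clearance = 0.2209 + 0.3 + 0.23 = 0.7509.
Steady-state plasma level ∝ 1/CL, so new value = 68.9 / 0.7509 = 91.8 μmol/L.

91.8 μmol/L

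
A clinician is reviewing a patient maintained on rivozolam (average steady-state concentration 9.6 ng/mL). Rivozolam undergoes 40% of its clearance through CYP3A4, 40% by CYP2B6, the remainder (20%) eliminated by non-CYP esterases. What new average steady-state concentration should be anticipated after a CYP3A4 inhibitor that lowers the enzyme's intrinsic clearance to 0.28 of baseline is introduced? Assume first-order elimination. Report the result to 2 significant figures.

CYP3A4: 0.4 × 0.28 = 0.112
CYP2B6: 0.4 (unchanged)
Other: 0.2 (unchanged)
Relative clearance = 0.112 + 0.4 + 0.2 = 0.712.
Average steady-state concentration ∝ 1/CL, so new value = 9.6 / 0.712 = 13 ng/mL.

13 ng/mL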